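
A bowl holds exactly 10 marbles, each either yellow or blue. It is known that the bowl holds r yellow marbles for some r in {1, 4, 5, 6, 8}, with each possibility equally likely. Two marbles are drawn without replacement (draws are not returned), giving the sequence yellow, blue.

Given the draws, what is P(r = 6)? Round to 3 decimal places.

The likelihood of the observed sequence under each hypothesis: P(data | r = 1) = (1/10)(9/9) = 1/10; P(data | r = 4) = (4/10)(6/9) = 4/15; P(data | r = 5) = (5/10)(5/9) = 5/18; P(data | r = 6) = (6/10)(4/9) = 4/15; P(data | r = 8) = (8/10)(2/9) = 8/45.
Weighting by the prior gives 1/5 · 1/10 = 1/50, 1/5 · 4/15 = 4/75, 1/5 · 5/18 = 1/18, 1/5 · 4/15 = 4/75, 1/5 · 8/45 = 8/225; with total 49/225.
Hence P(r = 6 | data) = (4/75) / (49/225) = 12/49.

0.245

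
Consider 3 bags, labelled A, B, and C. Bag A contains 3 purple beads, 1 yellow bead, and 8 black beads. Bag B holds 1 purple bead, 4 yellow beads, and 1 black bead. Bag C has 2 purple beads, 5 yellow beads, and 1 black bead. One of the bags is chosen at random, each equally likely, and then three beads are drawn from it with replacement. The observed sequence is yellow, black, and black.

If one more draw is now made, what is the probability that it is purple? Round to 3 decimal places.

0.226

For each hypothesis, P(data | H) works out to: P(data | bag A) = (1/12)(8/12)(8/12) = 0.037037; P(data | bag B) = (4/6)(1/6)(1/6) = 0.018519; P(data | bag C) = (5/8)(1/8)(1/8) = 0.0097656.
The prior-weighted likelihoods are 1/3 · 0.037037 = 0.012346, 1/3 · 0.018519 = 0.0061728, 1/3 · 0.0097656 = 0.0032552; summing to 0.021774.
Dividing through by the total gives posterior P(bag A | data) = 0.567, P(bag B | data) = 0.2835, P(bag C | data) = 0.1495.
Averaging over the posterior, P(purple next | data) = (1/4)(0.567) + (1/6)(0.2835) + (1/4)(0.1495) = 0.22638.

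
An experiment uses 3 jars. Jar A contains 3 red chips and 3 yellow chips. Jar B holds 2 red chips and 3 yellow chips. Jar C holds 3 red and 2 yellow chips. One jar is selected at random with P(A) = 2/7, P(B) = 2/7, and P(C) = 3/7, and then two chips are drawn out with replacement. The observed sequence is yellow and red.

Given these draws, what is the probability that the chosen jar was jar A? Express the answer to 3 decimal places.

Under each hypothesis, the probability of the observed sequence is: P(data | jar A) = (3/6)(3/6) = 1/4; P(data | jar B) = (3/5)(2/5) = 6/25; P(data | jar C) = (2/5)(3/5) = 6/25.
The prior-weighted likelihoods are 2/7 · 1/4 = 1/14, 2/7 · 6/25 = 12/175, 3/7 · 6/25 = 18/175; with total 17/70.
So P(jar A | data) = (1/14) / (17/70) = 5/17.

0.294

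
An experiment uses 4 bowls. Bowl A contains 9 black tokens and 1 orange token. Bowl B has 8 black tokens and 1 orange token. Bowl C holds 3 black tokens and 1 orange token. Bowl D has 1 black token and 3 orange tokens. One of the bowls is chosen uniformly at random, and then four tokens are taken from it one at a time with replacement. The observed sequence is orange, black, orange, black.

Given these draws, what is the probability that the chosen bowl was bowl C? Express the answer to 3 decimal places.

Under each hypothesis, the probability of the observed sequence is: P(data | bowl A) = (1/10)(9/10)(1/10)(9/10) = 0.0081; P(data | bowl B) = (1/9)(8/9)(1/9)(8/9) = 0.0097546; P(data | bowl C) = (1/4)(3/4)(1/4)(3/4) = 0.035156; P(data | bowl D) = (3/4)(1/4)(3/4)(1/4) = 0.035156.
Weighting by the prior gives 1/4 · 0.0081 = 0.002025, 1/4 · 0.0097546 = 0.0024387, 1/4 · 0.035156 = 0.0087891, 1/4 · 0.035156 = 0.0087891; these sum to 0.022042.
So P(bowl C | data) = (0.0087891) / (0.022042) = 0.39875.

0.399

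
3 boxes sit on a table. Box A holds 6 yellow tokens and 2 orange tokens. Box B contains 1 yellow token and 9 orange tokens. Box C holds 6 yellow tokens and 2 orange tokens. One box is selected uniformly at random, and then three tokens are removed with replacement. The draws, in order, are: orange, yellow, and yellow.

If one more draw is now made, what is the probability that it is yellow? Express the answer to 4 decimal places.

Under each hypothesis, the probability of the observed sequence is: P(data | box A) = (2/8)(6/8)(6/8) = 0.14062; P(data | box B) = (9/10)(1/10)(1/10) = 0.009; P(data | box C) = (2/8)(6/8)(6/8) = 0.14062.
Multiplying each by its prior: 1/3 · 0.14062 = 0.046875, 1/3 · 0.009 = 0.003, 1/3 · 0.14062 = 0.046875; with total 0.09675.
The posterior is then P(box A | data) = 0.4845, P(box B | data) = 0.031008, P(box C | data) = 0.4845.
So P(yellow next | data) = Σ P(yellow next | H) P(H | data) = (3/4)(0.4845) + (1/10)(0.031008) + (3/4)(0.4845) = 0.72984.

0.7298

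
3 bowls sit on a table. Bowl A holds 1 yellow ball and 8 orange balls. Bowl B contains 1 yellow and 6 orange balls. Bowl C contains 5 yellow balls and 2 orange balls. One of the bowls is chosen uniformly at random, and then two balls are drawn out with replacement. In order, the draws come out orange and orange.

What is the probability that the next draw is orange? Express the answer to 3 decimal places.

Compute the likelihood of the observed sequence for each case: P(data | bowl A) = (8/9)(8/9) = 0.79012; P(data | bowl B) = (6/7)(6/7) = 0.73469; P(data | bowl C) = (2/7)(2/7) = 0.081633.
Weighting by the prior gives 1/3 · 0.79012 = 0.26337, 1/3 · 0.73469 = 0.2449, 1/3 · 0.081633 = 0.027211; with total 0.53548.
Dividing through by the total gives posterior P(bowl A | data) = 0.49184, P(bowl B | data) = 0.45734, P(bowl C | data) = 0.050816.
Averaging over the posterior, P(orange next | data) = (8/9)(0.49184) + (6/7)(0.45734) + (2/7)(0.050816) = 0.84372.

0.844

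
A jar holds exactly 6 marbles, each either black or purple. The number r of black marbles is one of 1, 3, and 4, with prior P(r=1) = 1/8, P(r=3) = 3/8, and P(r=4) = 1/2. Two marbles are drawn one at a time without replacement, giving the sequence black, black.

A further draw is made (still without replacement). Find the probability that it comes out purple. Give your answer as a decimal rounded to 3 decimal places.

0.568

Under each hypothesis, the probability of the observed sequence is: P(data | r = 1) = (1/6)(0/5) = 0; P(data | r = 3) = (3/6)(2/5) = 1/5; P(data | r = 4) = (4/6)(3/5) = 2/5.
Multiplying each by its prior: 1/8 · 0 = 0, 3/8 · 1/5 = 3/40, 1/2 · 2/5 = 1/5; with total 11/40.
Normalising, the posterior is P(r = 1 | data) = 0, P(r = 3 | data) = 3/11, P(r = 4 | data) = 8/11.
So P(purple next | data) = Σ P(purple next | H) P(H | data) = (3/4)(3/11) + (1/2)(8/11) = 25/44.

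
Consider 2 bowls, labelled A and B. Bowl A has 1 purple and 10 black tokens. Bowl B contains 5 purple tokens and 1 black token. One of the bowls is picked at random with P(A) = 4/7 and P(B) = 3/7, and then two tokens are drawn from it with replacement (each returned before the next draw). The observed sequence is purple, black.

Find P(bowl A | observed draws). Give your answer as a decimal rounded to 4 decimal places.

0.4424

Compute the likelihood of the observed sequence for each case: P(data | bowl A) = (1/11)(10/11) = 0.082645; P(data | bowl B) = (5/6)(1/6) = 0.13889.
Multiplying each by its prior: 4/7 · 0.082645 = 0.047226, 3/7 · 0.13889 = 0.059524; summing to 0.10675.
By Bayes' rule, P(bowl A | data) = (0.047226) / (0.10675) = 0.4424.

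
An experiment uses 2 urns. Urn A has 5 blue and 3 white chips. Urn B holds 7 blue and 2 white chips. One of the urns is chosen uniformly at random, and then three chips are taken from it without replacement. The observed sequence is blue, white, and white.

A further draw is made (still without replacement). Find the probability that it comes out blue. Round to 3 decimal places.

The likelihood of the observed sequence under each hypothesis: P(data | urn A) = (5/8)(3/7)(2/6) = 0.089286; P(data | urn B) = (7/9)(2/8)(1/7) = 0.027778.
Weighting by the prior gives 1/2 · 0.089286 = 0.044643, 1/2 · 0.027778 = 0.013889; these sum to 0.058532.
The posterior is then P(urn A | data) = 0.76271, P(urn B | data) = 0.23729.
Averaging over the posterior, P(blue next | data) = (4/5)(0.76271) + (1)(0.23729) = 0.84746.

0.847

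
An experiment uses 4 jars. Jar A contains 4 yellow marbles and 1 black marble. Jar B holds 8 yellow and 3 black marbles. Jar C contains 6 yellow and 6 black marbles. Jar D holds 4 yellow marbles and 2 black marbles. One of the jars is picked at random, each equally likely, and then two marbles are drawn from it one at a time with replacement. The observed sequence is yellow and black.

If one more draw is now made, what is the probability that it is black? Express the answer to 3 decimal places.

For each hypothesis, P(data | H) works out to: P(data | jar A) = (4/5)(1/5) = 0.16; P(data | jar B) = (8/11)(3/11) = 0.19835; P(data | jar C) = (6/12)(6/12) = 0.25; P(data | jar D) = (4/6)(2/6) = 0.22222.
Weighting by the prior gives 1/4 · 0.16 = 0.04, 1/4 · 0.19835 = 0.049587, 1/4 · 0.25 = 0.0625, 1/4 · 0.22222 = 0.055556; these sum to 0.20764.
Dividing through by the total gives posterior P(jar A | data) = 0.19264, P(jar B | data) = 0.23881, P(jar C | data) = 0.301, P(jar D | data) = 0.26755.
So P(black next | data) = Σ P(black next | H) P(H | data) = (1/5)(0.19264) + (3/11)(0.23881) + (1/2)(0.301) + (1/3)(0.26755) = 0.34334.

0.343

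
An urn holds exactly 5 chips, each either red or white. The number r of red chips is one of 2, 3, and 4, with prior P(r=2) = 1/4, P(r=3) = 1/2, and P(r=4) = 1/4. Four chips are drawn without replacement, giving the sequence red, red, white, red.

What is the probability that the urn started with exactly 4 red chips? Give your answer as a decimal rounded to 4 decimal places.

The likelihood of the observed sequence under each hypothesis: P(data | r = 2) = (2/5)(1/4)(3/3)(0/2) = 0; P(data | r = 3) = (3/5)(2/4)(2/3)(1/2) = 1/10; P(data | r = 4) = (4/5)(3/4)(1/3)(2/2) = 1/5.
Weighting by the prior gives 1/4 · 0 = 0, 1/2 · 1/10 = 1/20, 1/4 · 1/5 = 1/20; these sum to 1/10.
Hence P(r = 4 | data) = (1/20) / (1/10) = 1/2.

0.5000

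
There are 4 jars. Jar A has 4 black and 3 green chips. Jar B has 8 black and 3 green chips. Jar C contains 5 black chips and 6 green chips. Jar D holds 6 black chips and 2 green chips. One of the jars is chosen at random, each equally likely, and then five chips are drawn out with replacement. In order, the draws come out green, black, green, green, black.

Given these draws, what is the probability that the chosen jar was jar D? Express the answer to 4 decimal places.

For each hypothesis, P(data | H) works out to: P(data | jar A) = (3/7)(4/7)(3/7)(3/7)(4/7) = 0.025704; P(data | jar B) = (3/11)(8/11)(3/11)(3/11)(8/11) = 0.01073; P(data | jar C) = (6/11)(5/11)(6/11)(6/11)(5/11) = 0.03353; P(data | jar D) = (2/8)(6/8)(2/8)(2/8)(6/8) = 0.0087891.
The prior-weighted likelihoods are 1/4 · 0.025704 = 0.0064259, 1/4 · 0.01073 = 0.0026824, 1/4 · 0.03353 = 0.0083824, 1/4 · 0.0087891 = 0.0021973; these sum to 0.019688.
Therefore the posterior P(jar D | data) = (0.0021973) / (0.019688) = 0.1116.

0.1116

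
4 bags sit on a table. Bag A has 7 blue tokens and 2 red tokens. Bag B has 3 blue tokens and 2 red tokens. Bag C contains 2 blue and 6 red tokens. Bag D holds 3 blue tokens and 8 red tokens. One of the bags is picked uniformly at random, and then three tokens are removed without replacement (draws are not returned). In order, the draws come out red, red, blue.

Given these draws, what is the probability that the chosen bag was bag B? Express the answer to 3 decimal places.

Under each hypothesis, the probability of the observed sequence is: P(data | bag A) = (2/9)(1/8)(7/7) = 0.027778; P(data | bag B) = (2/5)(1/4)(3/3) = 0.1; P(data | bag C) = (6/8)(5/7)(2/6) = 0.17857; P(data | bag D) = (8/11)(7/10)(3/9) = 0.1697.
Weighting by the prior gives 1/4 · 0.027778 = 0.0069444, 1/4 · 0.1 = 0.025, 1/4 · 0.17857 = 0.044643, 1/4 · 0.1697 = 0.042424; these sum to 0.11901.
Therefore the posterior P(bag B | data) = (0.025) / (0.11901) = 0.21006.

0.210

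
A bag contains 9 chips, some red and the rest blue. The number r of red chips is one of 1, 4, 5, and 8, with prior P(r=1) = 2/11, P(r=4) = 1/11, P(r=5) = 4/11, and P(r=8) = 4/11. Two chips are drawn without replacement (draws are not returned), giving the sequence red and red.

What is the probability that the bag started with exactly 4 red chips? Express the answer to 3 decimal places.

0.038

For each hypothesis, P(data | H) works out to: P(data | r = 1) = (1/9)(0/8) = 0; P(data | r = 4) = (4/9)(3/8) = 1/6; P(data | r = 5) = (5/9)(4/8) = 5/18; P(data | r = 8) = (8/9)(7/8) = 7/9.
Multiplying each by its prior: 2/11 · 0 = 0, 1/11 · 1/6 = 1/66, 4/11 · 5/18 = 10/99, 4/11 · 7/9 = 28/99; with total 79/198.
Therefore the posterior P(r = 4 | data) = (1/66) / (79/198) = 3/79.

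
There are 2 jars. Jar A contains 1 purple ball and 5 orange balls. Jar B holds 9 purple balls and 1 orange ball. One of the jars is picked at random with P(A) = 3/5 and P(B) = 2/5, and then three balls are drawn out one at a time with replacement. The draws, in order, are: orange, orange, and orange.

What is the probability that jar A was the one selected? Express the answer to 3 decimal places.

For each hypothesis, P(data | H) works out to: P(data | jar A) = (5/6)(5/6)(5/6) = 0.5787; P(data | jar B) = (1/10)(1/10)(1/10) = 0.001.
Weighting by the prior gives 3/5 · 0.5787 = 0.34722, 2/5 · 0.001 = 0.0004; summing to 0.34762.
By Bayes' rule, P(jar A | data) = (0.34722) / (0.34762) = 0.99885.

0.999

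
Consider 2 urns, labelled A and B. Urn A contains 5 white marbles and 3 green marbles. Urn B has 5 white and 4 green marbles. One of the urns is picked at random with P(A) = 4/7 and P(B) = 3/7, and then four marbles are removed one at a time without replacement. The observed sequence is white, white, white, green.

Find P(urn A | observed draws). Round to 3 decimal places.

The likelihood of the observed sequence under each hypothesis: P(data | urn A) = (5/8)(4/7)(3/6)(3/5) = 3/28; P(data | urn B) = (5/9)(4/8)(3/7)(4/6) = 5/63.
Multiplying each by its prior: 4/7 · 3/28 = 3/49, 3/7 · 5/63 = 5/147; with total 2/21.
Therefore the posterior P(urn A | data) = (3/49) / (2/21) = 9/14.

0.643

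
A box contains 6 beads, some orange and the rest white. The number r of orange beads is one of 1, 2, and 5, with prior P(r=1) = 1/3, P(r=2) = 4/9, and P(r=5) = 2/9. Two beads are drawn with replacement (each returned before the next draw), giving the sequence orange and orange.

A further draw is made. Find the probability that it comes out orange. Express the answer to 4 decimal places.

Under each hypothesis, the probability of the observed sequence is: P(data | r = 1) = (1/6)(1/6) = 1/36; P(data | r = 2) = (2/6)(2/6) = 1/9; P(data | r = 5) = (5/6)(5/6) = 25/36.
Weighting by the prior gives 1/3 · 1/36 = 1/108, 4/9 · 1/9 = 4/81, 2/9 · 25/36 = 25/162; these sum to 23/108.
Dividing through by the total gives posterior P(r = 1 | data) = 1/23, P(r = 2 | data) = 16/69, P(r = 5 | data) = 50/69.
So P(orange next | data) = Σ P(orange next | H) P(H | data) = (1/6)(1/23) + (1/3)(16/69) + (5/6)(50/69) = 95/138.

0.6884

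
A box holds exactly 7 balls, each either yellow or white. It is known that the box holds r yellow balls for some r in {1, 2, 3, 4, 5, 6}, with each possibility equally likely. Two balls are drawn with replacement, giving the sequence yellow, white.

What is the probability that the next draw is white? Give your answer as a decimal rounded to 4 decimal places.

0.5000

For each hypothesis, P(data | H) works out to: P(data | r = 1) = (1/7)(6/7) = 6/49; P(data | r = 2) = (2/7)(5/7) = 10/49; P(data | r = 3) = (3/7)(4/7) = 12/49; P(data | r = 4) = (4/7)(3/7) = 12/49; P(data | r = 5) = (5/7)(2/7) = 10/49; P(data | r = 6) = (6/7)(1/7) = 6/49.
Multiplying each by its prior: 1/6 · 6/49 = 1/49, 1/6 · 10/49 = 5/147, 1/6 · 12/49 = 2/49, 1/6 · 12/49 = 2/49, 1/6 · 10/49 = 5/147, 1/6 · 6/49 = 1/49; these sum to 4/21.
Dividing through by the total gives posterior P(r = 1 | data) = 3/28, P(r = 2 | data) = 5/28, P(r = 3 | data) = 3/14, P(r = 4 | data) = 3/14, P(r = 5 | data) = 5/28, P(r = 6 | data) = 3/28.
Averaging over the posterior, P(white next | data) = (6/7)(3/28) + (5/7)(5/28) + (4/7)(3/14) + (3/7)(3/14) + (2/7)(5/28) + (1/7)(3/28) = 1/2.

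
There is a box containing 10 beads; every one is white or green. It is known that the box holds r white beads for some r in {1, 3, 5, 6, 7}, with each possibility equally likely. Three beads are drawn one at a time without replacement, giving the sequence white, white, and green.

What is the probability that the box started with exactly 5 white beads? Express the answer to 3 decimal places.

0.258

For each hypothesis, P(data | H) works out to: P(data | r = 1) = (1/10)(0/9) = 0; P(data | r = 3) = (3/10)(2/9)(7/8) = 7/120; P(data | r = 5) = (5/10)(4/9)(5/8) = 5/36; P(data | r = 6) = (6/10)(5/9)(4/8) = 1/6; P(data | r = 7) = (7/10)(6/9)(3/8) = 7/40.
Weighting by the prior gives 1/5 · 0 = 0, 1/5 · 7/120 = 7/600, 1/5 · 5/36 = 1/36, 1/5 · 1/6 = 1/30, 1/5 · 7/40 = 7/200; these sum to 97/900.
So P(r = 5 | data) = (1/36) / (97/900) = 25/97.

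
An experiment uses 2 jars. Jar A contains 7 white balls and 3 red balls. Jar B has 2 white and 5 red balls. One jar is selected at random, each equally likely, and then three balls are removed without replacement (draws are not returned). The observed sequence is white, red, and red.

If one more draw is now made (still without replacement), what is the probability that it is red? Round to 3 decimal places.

Compute the likelihood of the observed sequence for each case: P(data | jar A) = (7/10)(3/9)(2/8) = 0.058333; P(data | jar B) = (2/7)(5/6)(4/5) = 0.19048.
Multiplying each by its prior: 1/2 · 0.058333 = 0.029167, 1/2 · 0.19048 = 0.095238; with total 0.1244.
Dividing through by the total gives posterior P(jar A | data) = 0.23445, P(jar B | data) = 0.76555.
Averaging over the posterior, P(red next | data) = (1/7)(0.23445) + (3/4)(0.76555) = 0.60766.

0.608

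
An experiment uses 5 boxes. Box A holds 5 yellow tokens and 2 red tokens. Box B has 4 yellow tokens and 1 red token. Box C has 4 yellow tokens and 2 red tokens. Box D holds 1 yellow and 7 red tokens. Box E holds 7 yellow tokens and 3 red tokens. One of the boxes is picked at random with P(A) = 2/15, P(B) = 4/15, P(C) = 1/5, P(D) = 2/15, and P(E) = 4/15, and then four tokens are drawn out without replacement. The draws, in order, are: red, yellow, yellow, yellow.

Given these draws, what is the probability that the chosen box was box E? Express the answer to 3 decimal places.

Compute the likelihood of the observed sequence for each case: P(data | box A) = (2/7)(5/6)(4/5)(3/4) = 0.14286; P(data | box B) = (1/5)(4/4)(3/3)(2/2) = 0.2; P(data | box C) = (2/6)(4/5)(3/4)(2/3) = 0.13333; P(data | box D) = (7/8)(1/7)(0/6) = 0; P(data | box E) = (3/10)(7/9)(6/8)(5/7) = 0.125.
Multiplying each by its prior: 2/15 · 0.14286 = 0.019048, 4/15 · 0.2 = 0.053333, 1/5 · 0.13333 = 0.026667, 2/15 · 0 = 0, 4/15 · 0.125 = 0.033333; these sum to 0.13238.
Therefore the posterior P(box E | data) = (0.033333) / (0.13238) = 0.2518.

0.252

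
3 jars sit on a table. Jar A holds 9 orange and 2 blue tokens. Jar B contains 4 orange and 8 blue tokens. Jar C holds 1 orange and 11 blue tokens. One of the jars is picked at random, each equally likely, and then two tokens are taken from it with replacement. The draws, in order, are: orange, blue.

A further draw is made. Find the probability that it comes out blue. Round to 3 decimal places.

0.548

Under each hypothesis, the probability of the observed sequence is: P(data | jar A) = (9/11)(2/11) = 0.14876; P(data | jar B) = (4/12)(8/12) = 0.22222; P(data | jar C) = (1/12)(11/12) = 0.076389.
Multiplying each by its prior: 1/3 · 0.14876 = 0.049587, 1/3 · 0.22222 = 0.074074, 1/3 · 0.076389 = 0.025463; with total 0.14912.
The posterior is then P(jar A | data) = 0.33252, P(jar B | data) = 0.49673, P(jar C | data) = 0.17075.
Averaging over the posterior, P(blue next | data) = (2/11)(0.33252) + (2/3)(0.49673) + (11/12)(0.17075) = 0.54813.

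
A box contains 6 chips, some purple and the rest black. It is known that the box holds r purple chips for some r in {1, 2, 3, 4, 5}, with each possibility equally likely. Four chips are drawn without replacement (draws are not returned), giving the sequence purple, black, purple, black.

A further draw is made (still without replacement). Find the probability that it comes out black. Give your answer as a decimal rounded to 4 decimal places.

0.5000

The likelihood of the observed sequence under each hypothesis: P(data | r = 1) = (1/6)(5/5)(0/4) = 0; P(data | r = 2) = (2/6)(4/5)(1/4)(3/3) = 1/15; P(data | r = 3) = (3/6)(3/5)(2/4)(2/3) = 1/10; P(data | r = 4) = (4/6)(2/5)(3/4)(1/3) = 1/15; P(data | r = 5) = (5/6)(1/5)(4/4)(0/3) = 0.
Weighting by the prior gives 1/5 · 0 = 0, 1/5 · 1/15 = 1/75, 1/5 · 1/10 = 1/50, 1/5 · 1/15 = 1/75, 1/5 · 0 = 0; with total 7/150.
Dividing through by the total gives posterior P(r = 1 | data) = 0, P(r = 2 | data) = 2/7, P(r = 3 | data) = 3/7, P(r = 4 | data) = 2/7, P(r = 5 | data) = 0.
Averaging over the posterior, P(black next | data) = (1)(2/7) + (1/2)(3/7) + (0)(2/7) = 1/2.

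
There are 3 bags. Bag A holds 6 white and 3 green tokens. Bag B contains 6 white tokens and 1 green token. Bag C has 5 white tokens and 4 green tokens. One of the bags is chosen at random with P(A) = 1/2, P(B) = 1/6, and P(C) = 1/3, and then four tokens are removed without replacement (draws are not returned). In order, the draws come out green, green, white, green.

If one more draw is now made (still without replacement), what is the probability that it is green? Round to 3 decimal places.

Compute the likelihood of the observed sequence for each case: P(data | bag A) = (3/9)(2/8)(6/7)(1/6) = 0.011905; P(data | bag B) = (1/7)(0/6) = 0; P(data | bag C) = (4/9)(3/8)(5/7)(2/6) = 0.039683.
The prior-weighted likelihoods are 1/2 · 0.011905 = 0.0059524, 1/6 · 0 = 0, 1/3 · 0.039683 = 0.013228; summing to 0.01918.
Normalising, the posterior is P(bag A | data) = 0.31034, P(bag B | data) = 0, P(bag C | data) = 0.68966.
Averaging over the posterior, P(green next | data) = (0)(0.31034) + (1/5)(0.68966) = 0.13793.

0.138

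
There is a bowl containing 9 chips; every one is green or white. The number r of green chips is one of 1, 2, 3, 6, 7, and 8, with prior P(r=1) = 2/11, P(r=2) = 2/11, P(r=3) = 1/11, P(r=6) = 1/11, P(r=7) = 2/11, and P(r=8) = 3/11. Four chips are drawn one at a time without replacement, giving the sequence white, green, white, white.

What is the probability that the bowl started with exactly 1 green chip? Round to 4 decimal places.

0.3522

For each hypothesis, P(data | H) works out to: P(data | r = 1) = (8/9)(1/8)(7/7)(6/6) = 1/9; P(data | r = 2) = (7/9)(2/8)(6/7)(5/6) = 5/36; P(data | r = 3) = (6/9)(3/8)(5/7)(4/6) = 5/42; P(data | r = 6) = (3/9)(6/8)(2/7)(1/6) = 1/84; P(data | r = 7) = (2/9)(7/8)(1/7)(0/6) = 0; P(data | r = 8) = (1/9)(8/8)(0/7) = 0.
Weighting by the prior gives 2/11 · 1/9 = 2/99, 2/11 · 5/36 = 5/198, 1/11 · 5/42 = 5/462, 1/11 · 1/84 = 1/924, 2/11 · 0 = 0, 3/11 · 0 = 0; summing to 53/924.
By Bayes' rule, P(r = 1 | data) = (2/99) / (53/924) = 56/159.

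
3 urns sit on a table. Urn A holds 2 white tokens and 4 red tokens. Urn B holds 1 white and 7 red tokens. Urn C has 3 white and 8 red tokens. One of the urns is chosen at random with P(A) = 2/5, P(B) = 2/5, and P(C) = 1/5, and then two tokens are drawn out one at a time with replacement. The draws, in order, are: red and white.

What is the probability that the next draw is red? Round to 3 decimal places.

Compute the likelihood of the observed sequence for each case: P(data | urn A) = (4/6)(2/6) = 0.22222; P(data | urn B) = (7/8)(1/8) = 0.10938; P(data | urn C) = (8/11)(3/11) = 0.19835.
Weighting by the prior gives 2/5 · 0.22222 = 0.088889, 2/5 · 0.10938 = 0.04375, 1/5 · 0.19835 = 0.039669; with total 0.17231.
Normalising, the posterior is P(urn A | data) = 0.51587, P(urn B | data) = 0.25391, P(urn C | data) = 0.23022.
The predictive probability is P(red next | data) = (2/3)(0.51587) + (7/8)(0.25391) + (8/11)(0.23022) = 0.73352.

0.734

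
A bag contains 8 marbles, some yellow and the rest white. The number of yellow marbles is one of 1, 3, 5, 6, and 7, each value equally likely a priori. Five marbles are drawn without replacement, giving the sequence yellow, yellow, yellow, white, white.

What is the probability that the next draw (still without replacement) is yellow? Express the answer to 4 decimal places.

0.6667

For each hypothesis, P(data | H) works out to: P(data | r = 1) = (1/8)(0/7) = 0; P(data | r = 3) = (3/8)(2/7)(1/6)(5/5)(4/4) = 1/56; P(data | r = 5) = (5/8)(4/7)(3/6)(3/5)(2/4) = 3/56; P(data | r = 6) = (6/8)(5/7)(4/6)(2/5)(1/4) = 1/28; P(data | r = 7) = (7/8)(6/7)(5/6)(1/5)(0/4) = 0.
Multiplying each by its prior: 1/5 · 0 = 0, 1/5 · 1/56 = 1/280, 1/5 · 3/56 = 3/280, 1/5 · 1/28 = 1/140, 1/5 · 0 = 0; summing to 3/140.
The posterior is then P(r = 1 | data) = 0, P(r = 3 | data) = 1/6, P(r = 5 | data) = 1/2, P(r = 6 | data) = 1/3, P(r = 7 | data) = 0.
So P(yellow next | data) = Σ P(yellow next | H) P(H | data) = (0)(1/6) + (2/3)(1/2) + (1)(1/3) = 2/3.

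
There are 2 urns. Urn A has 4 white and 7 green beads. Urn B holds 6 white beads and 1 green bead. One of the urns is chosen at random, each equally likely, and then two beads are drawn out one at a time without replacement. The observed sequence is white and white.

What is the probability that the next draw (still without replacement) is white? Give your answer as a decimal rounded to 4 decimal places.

0.7234

The likelihood of the observed sequence under each hypothesis: P(data | urn A) = (4/11)(3/10) = 6/55; P(data | urn B) = (6/7)(5/6) = 5/7.
The prior-weighted likelihoods are 1/2 · 6/55 = 3/55, 1/2 · 5/7 = 5/14; these sum to 317/770.
The posterior is then P(urn A | data) = 42/317, P(urn B | data) = 275/317.
So P(white next | data) = Σ P(white next | H) P(H | data) = (2/9)(42/317) + (4/5)(275/317) = 688/951.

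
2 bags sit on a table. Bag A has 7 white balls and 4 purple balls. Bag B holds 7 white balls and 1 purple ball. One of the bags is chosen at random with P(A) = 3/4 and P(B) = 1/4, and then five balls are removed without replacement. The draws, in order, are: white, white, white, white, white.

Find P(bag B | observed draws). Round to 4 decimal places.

0.7333

Under each hypothesis, the probability of the observed sequence is: P(data | bag A) = (7/11)(6/10)(5/9)(4/8)(3/7) = 1/22; P(data | bag B) = (7/8)(6/7)(5/6)(4/5)(3/4) = 3/8.
Weighting by the prior gives 3/4 · 1/22 = 3/88, 1/4 · 3/8 = 3/32; summing to 45/352.
So P(bag B | data) = (3/32) / (45/352) = 11/15.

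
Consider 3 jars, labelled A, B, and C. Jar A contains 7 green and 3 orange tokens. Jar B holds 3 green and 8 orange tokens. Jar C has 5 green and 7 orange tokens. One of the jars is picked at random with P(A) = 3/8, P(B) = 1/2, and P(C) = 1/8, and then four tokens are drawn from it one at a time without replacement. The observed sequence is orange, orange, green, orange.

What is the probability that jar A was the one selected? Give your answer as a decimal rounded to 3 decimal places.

The likelihood of the observed sequence under each hypothesis: P(data | jar A) = (3/10)(2/9)(7/8)(1/7) = 0.0083333; P(data | jar B) = (8/11)(7/10)(3/9)(6/8) = 0.12727; P(data | jar C) = (7/12)(6/11)(5/10)(5/9) = 0.088384.
Weighting by the prior gives 3/8 · 0.0083333 = 0.003125, 1/2 · 0.12727 = 0.063636, 1/8 · 0.088384 = 0.011048; with total 0.077809.
By Bayes' rule, P(jar A | data) = (0.003125) / (0.077809) = 0.040162.

0.040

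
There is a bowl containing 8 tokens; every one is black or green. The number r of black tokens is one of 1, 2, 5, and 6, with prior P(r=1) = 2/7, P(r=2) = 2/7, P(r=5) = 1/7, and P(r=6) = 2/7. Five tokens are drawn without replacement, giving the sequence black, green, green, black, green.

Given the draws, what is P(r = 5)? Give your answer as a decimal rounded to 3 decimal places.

Under each hypothesis, the probability of the observed sequence is: P(data | r = 1) = (1/8)(7/7)(6/6)(0/5) = 0; P(data | r = 2) = (2/8)(6/7)(5/6)(1/5)(4/4) = 1/28; P(data | r = 5) = (5/8)(3/7)(2/6)(4/5)(1/4) = 1/56; P(data | r = 6) = (6/8)(2/7)(1/6)(5/5)(0/4) = 0.
Multiplying each by its prior: 2/7 · 0 = 0, 2/7 · 1/28 = 1/98, 1/7 · 1/56 = 1/392, 2/7 · 0 = 0; these sum to 5/392.
Therefore the posterior P(r = 5 | data) = (1/392) / (5/392) = 1/5.

0.200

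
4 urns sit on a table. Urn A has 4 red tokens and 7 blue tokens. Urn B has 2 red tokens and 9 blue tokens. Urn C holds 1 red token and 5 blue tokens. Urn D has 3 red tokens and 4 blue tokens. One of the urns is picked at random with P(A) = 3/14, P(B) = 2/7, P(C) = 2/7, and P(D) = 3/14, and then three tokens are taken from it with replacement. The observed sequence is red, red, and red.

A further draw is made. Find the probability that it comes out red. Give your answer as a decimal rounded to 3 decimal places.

Under each hypothesis, the probability of the observed sequence is: P(data | urn A) = (4/11)(4/11)(4/11) = 0.048084; P(data | urn B) = (2/11)(2/11)(2/11) = 0.0060105; P(data | urn C) = (1/6)(1/6)(1/6) = 0.0046296; P(data | urn D) = (3/7)(3/7)(3/7) = 0.078717.
The prior-weighted likelihoods are 3/14 · 0.048084 = 0.010304, 2/7 · 0.0060105 = 0.0017173, 2/7 · 0.0046296 = 0.0013228, 3/14 · 0.078717 = 0.016868; summing to 0.030212.
Dividing through by the total gives posterior P(urn A | data) = 0.34105, P(urn B | data) = 0.056842, P(urn C | data) = 0.043783, P(urn D | data) = 0.55832.
Averaging over the posterior, P(red next | data) = (4/11)(0.34105) + (2/11)(0.056842) + (1/6)(0.043783) + (3/7)(0.55832) = 0.38093.

0.381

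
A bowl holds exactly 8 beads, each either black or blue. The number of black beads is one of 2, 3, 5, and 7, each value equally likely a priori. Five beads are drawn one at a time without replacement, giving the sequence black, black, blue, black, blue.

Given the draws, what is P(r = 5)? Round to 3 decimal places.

The likelihood of the observed sequence under each hypothesis: P(data | r = 2) = (2/8)(1/7)(6/6)(0/5) = 0; P(data | r = 3) = (3/8)(2/7)(5/6)(1/5)(4/4) = 1/56; P(data | r = 5) = (5/8)(4/7)(3/6)(3/5)(2/4) = 3/56; P(data | r = 7) = (7/8)(6/7)(1/6)(5/5)(0/4) = 0.
Multiplying each by its prior: 1/4 · 0 = 0, 1/4 · 1/56 = 1/224, 1/4 · 3/56 = 3/224, 1/4 · 0 = 0; summing to 1/56.
Therefore the posterior P(r = 5 | data) = (3/224) / (1/56) = 3/4.

0.750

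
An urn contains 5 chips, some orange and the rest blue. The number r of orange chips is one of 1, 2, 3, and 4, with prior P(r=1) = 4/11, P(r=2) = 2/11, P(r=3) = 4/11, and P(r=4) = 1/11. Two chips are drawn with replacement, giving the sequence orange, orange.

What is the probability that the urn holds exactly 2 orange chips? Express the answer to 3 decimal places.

0.125

Compute the likelihood of the observed sequence for each case: P(data | r = 1) = (1/5)(1/5) = 1/25; P(data | r = 2) = (2/5)(2/5) = 4/25; P(data | r = 3) = (3/5)(3/5) = 9/25; P(data | r = 4) = (4/5)(4/5) = 16/25.
Multiplying each by its prior: 4/11 · 1/25 = 4/275, 2/11 · 4/25 = 8/275, 4/11 · 9/25 = 36/275, 1/11 · 16/25 = 16/275; these sum to 64/275.
By Bayes' rule, P(r = 2 | data) = (8/275) / (64/275) = 1/8.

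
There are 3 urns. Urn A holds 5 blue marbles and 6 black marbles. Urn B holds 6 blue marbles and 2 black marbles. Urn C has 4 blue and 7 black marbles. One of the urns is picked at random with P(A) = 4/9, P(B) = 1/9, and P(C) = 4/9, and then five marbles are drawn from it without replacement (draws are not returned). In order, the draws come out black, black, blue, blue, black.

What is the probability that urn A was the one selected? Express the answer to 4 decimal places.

For each hypothesis, P(data | H) works out to: P(data | urn A) = (6/11)(5/10)(5/9)(4/8)(4/7) = 0.04329; P(data | urn B) = (2/8)(1/7)(6/6)(5/5)(0/4) = 0; P(data | urn C) = (7/11)(6/10)(4/9)(3/8)(5/7) = 0.045455.
Multiplying each by its prior: 4/9 · 0.04329 = 0.01924, 1/9 · 0 = 0, 4/9 · 0.045455 = 0.020202; these sum to 0.039442.
Therefore the posterior P(urn A | data) = (0.01924) / (0.039442) = 0.4878.

0.4878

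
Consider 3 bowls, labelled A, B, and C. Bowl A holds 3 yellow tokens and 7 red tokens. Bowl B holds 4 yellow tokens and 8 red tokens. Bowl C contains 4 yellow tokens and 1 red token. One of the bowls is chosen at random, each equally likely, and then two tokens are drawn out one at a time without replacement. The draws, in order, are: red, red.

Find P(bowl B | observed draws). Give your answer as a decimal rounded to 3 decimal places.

For each hypothesis, P(data | H) works out to: P(data | bowl A) = (7/10)(6/9) = 7/15; P(data | bowl B) = (8/12)(7/11) = 14/33; P(data | bowl C) = (1/5)(0/4) = 0.
Multiplying each by its prior: 1/3 · 7/15 = 7/45, 1/3 · 14/33 = 14/99, 1/3 · 0 = 0; summing to 49/165.
By Bayes' rule, P(bowl B | data) = (14/99) / (49/165) = 10/21.

0.476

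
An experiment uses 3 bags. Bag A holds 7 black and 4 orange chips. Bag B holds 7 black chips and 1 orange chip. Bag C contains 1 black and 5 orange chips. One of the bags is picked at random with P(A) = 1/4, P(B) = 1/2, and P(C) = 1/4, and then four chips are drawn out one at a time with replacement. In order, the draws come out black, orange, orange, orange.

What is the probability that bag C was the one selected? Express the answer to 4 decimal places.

0.7393

The likelihood of the observed sequence under each hypothesis: P(data | bag A) = (7/11)(4/11)(4/11)(4/11) = 0.030599; P(data | bag B) = (7/8)(1/8)(1/8)(1/8) = 0.001709; P(data | bag C) = (1/6)(5/6)(5/6)(5/6) = 0.096451.
Weighting by the prior gives 1/4 · 0.030599 = 0.0076498, 1/2 · 0.001709 = 0.00085449, 1/4 · 0.096451 = 0.024113; these sum to 0.032617.
Therefore the posterior P(bag C | data) = (0.024113) / (0.032617) = 0.73927.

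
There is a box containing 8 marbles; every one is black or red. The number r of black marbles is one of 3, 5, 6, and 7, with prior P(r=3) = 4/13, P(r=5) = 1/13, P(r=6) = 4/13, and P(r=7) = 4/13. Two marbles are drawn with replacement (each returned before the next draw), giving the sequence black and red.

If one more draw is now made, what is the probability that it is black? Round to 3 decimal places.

0.612

Under each hypothesis, the probability of the observed sequence is: P(data | r = 3) = (3/8)(5/8) = 15/64; P(data | r = 5) = (5/8)(3/8) = 15/64; P(data | r = 6) = (6/8)(2/8) = 3/16; P(data | r = 7) = (7/8)(1/8) = 7/64.
Weighting by the prior gives 4/13 · 15/64 = 15/208, 1/13 · 15/64 = 15/832, 4/13 · 3/16 = 3/52, 4/13 · 7/64 = 7/208; with total 151/832.
The posterior is then P(r = 3 | data) = 0.39735, P(r = 5 | data) = 0.099338, P(r = 6 | data) = 0.31788, P(r = 7 | data) = 0.18543.
So P(black next | data) = Σ P(black next | H) P(H | data) = (3/8)(0.39735) + (5/8)(0.099338) + (3/4)(0.31788) + (7/8)(0.18543) = 0.61175.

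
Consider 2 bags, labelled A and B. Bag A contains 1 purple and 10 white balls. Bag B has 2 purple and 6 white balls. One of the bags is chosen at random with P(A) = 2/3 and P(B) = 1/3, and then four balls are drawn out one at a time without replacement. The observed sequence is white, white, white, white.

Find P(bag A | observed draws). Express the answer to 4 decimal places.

The likelihood of the observed sequence under each hypothesis: P(data | bag A) = (10/11)(9/10)(8/9)(7/8) = 7/11; P(data | bag B) = (6/8)(5/7)(4/6)(3/5) = 3/14.
Multiplying each by its prior: 2/3 · 7/11 = 14/33, 1/3 · 3/14 = 1/14; these sum to 229/462.
Hence P(bag A | data) = (14/33) / (229/462) = 196/229.

0.8559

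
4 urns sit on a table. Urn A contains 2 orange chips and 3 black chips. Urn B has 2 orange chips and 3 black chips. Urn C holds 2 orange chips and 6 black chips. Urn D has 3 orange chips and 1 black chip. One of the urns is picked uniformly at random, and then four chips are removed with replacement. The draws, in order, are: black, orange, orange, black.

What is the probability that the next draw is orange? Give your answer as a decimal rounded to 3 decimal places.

Compute the likelihood of the observed sequence for each case: P(data | urn A) = (3/5)(2/5)(2/5)(3/5) = 0.0576; P(data | urn B) = (3/5)(2/5)(2/5)(3/5) = 0.0576; P(data | urn C) = (6/8)(2/8)(2/8)(6/8) = 0.035156; P(data | urn D) = (1/4)(3/4)(3/4)(1/4) = 0.035156.
Multiplying each by its prior: 1/4 · 0.0576 = 0.0144, 1/4 · 0.0576 = 0.0144, 1/4 · 0.035156 = 0.0087891, 1/4 · 0.035156 = 0.0087891; summing to 0.046378.
Normalising, the posterior is P(urn A | data) = 0.31049, P(urn B | data) = 0.31049, P(urn C | data) = 0.18951, P(urn D | data) = 0.18951.
The predictive probability is P(orange next | data) = (2/5)(0.31049) + (2/5)(0.31049) + (1/4)(0.18951) + (3/4)(0.18951) = 0.4379.

0.438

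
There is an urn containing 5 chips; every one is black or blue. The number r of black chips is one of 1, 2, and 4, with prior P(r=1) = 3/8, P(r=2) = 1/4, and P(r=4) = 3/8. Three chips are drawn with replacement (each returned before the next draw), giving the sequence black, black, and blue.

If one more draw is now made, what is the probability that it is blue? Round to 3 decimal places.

Compute the likelihood of the observed sequence for each case: P(data | r = 1) = (1/5)(1/5)(4/5) = 4/125; P(data | r = 2) = (2/5)(2/5)(3/5) = 12/125; P(data | r = 4) = (4/5)(4/5)(1/5) = 16/125.
Weighting by the prior gives 3/8 · 4/125 = 3/250, 1/4 · 12/125 = 3/125, 3/8 · 16/125 = 6/125; summing to 21/250.
Normalising, the posterior is P(r = 1 | data) = 1/7, P(r = 2 | data) = 2/7, P(r = 4 | data) = 4/7.
Averaging over the posterior, P(blue next | data) = (4/5)(1/7) + (3/5)(2/7) + (1/5)(4/7) = 2/5.

0.400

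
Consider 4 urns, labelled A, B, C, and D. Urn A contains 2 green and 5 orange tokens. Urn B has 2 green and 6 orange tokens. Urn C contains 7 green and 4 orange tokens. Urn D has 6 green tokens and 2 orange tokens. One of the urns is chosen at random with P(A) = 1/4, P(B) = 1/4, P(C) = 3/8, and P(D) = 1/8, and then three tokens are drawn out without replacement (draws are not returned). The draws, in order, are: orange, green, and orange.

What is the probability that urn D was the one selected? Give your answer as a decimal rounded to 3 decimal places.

0.035

For each hypothesis, P(data | H) works out to: P(data | urn A) = (5/7)(2/6)(4/5) = 0.19048; P(data | urn B) = (6/8)(2/7)(5/6) = 0.17857; P(data | urn C) = (4/11)(7/10)(3/9) = 0.084848; P(data | urn D) = (2/8)(6/7)(1/6) = 0.035714.
Weighting by the prior gives 1/4 · 0.19048 = 0.047619, 1/4 · 0.17857 = 0.044643, 3/8 · 0.084848 = 0.031818, 1/8 · 0.035714 = 0.0044643; with total 0.12854.
Therefore the posterior P(urn D | data) = (0.0044643) / (0.12854) = 0.03473.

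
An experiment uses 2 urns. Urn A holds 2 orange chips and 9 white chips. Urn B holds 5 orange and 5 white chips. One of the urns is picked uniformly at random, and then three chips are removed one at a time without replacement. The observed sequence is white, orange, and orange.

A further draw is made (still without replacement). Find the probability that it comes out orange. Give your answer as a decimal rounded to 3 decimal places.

The likelihood of the observed sequence under each hypothesis: P(data | urn A) = (9/11)(2/10)(1/9) = 0.018182; P(data | urn B) = (5/10)(5/9)(4/8) = 0.13889.
Multiplying each by its prior: 1/2 · 0.018182 = 0.0090909, 1/2 · 0.13889 = 0.069444; summing to 0.078535.
Normalising, the posterior is P(urn A | data) = 0.11576, P(urn B | data) = 0.88424.
The predictive probability is P(orange next | data) = (0)(0.11576) + (3/7)(0.88424) = 0.37896.

0.379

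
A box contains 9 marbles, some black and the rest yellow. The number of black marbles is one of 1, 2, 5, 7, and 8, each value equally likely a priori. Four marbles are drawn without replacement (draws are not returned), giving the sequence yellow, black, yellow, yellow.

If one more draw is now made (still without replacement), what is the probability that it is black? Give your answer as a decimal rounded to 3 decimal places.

0.205

For each hypothesis, P(data | H) works out to: P(data | r = 1) = (8/9)(1/8)(7/7)(6/6) = 0.11111; P(data | r = 2) = (7/9)(2/8)(6/7)(5/6) = 0.13889; P(data | r = 5) = (4/9)(5/8)(3/7)(2/6) = 0.039683; P(data | r = 7) = (2/9)(7/8)(1/7)(0/6) = 0; P(data | r = 8) = (1/9)(8/8)(0/7) = 0.
The prior-weighted likelihoods are 1/5 · 0.11111 = 0.022222, 1/5 · 0.13889 = 0.027778, 1/5 · 0.039683 = 0.0079365, 1/5 · 0 = 0, 1/5 · 0 = 0; these sum to 0.057937.
The posterior is then P(r = 1 | data) = 0.38356, P(r = 2 | data) = 0.47945, P(r = 5 | data) = 0.13699, P(r = 7 | data) = 0, P(r = 8 | data) = 0.
So P(black next | data) = Σ P(black next | H) P(H | data) = (0)(0.38356) + (1/5)(0.47945) + (4/5)(0.13699) = 0.20548.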